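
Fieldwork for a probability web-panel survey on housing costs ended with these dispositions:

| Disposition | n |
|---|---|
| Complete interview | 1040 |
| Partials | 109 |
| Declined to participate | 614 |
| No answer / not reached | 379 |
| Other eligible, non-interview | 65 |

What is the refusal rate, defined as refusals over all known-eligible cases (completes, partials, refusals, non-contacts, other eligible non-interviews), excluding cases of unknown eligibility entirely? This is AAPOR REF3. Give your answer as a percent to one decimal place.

Top → 614
Denom → 1040 + 109 + 614 + 379 + 65 = 2207
REF3 = 614 / 2207 = 0.2782

27.8%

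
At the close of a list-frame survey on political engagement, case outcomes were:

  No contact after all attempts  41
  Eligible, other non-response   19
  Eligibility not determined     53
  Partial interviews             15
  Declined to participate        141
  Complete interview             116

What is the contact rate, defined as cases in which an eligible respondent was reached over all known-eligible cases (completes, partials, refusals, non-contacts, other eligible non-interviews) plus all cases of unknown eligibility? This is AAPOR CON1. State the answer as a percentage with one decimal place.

75.6%

Numerator → 116 + 15 + 141 + 19 = 291
Base → 116 + 15 + 141 + 41 + 19 + 53 = 385
CON1 = 291 / 385 = 0.7558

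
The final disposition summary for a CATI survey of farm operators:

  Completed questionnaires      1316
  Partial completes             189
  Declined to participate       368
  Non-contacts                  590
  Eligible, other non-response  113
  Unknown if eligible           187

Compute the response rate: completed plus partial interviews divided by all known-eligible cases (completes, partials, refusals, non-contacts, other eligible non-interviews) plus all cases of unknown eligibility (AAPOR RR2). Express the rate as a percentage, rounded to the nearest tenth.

Numerator = 1316 + 189 = 1505
Denominator = 1316 + 189 + 368 + 590 + 113 + 187 = 2763
RR2 = 1505 / 2763 = 0.5447

54.5%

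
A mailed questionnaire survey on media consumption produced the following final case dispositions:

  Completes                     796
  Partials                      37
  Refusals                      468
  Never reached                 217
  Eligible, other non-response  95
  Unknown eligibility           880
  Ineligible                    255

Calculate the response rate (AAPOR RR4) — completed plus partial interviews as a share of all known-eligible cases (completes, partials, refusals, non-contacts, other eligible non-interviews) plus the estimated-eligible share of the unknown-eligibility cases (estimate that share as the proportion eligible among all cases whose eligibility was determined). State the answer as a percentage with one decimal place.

35.1%

Num: 796 + 37 = 833
Determined eligible: 796 + 37 + 468 + 217 + 95 = 1613
e = 1613 / (1613 + 255) = 1613 / 1868 = 0.8635
e × U: 0.8635 × 880 = 759.88
Denominator: 1613 + 759.88 = 2372.88
RR4 = 833 / 2372.88 = 0.3511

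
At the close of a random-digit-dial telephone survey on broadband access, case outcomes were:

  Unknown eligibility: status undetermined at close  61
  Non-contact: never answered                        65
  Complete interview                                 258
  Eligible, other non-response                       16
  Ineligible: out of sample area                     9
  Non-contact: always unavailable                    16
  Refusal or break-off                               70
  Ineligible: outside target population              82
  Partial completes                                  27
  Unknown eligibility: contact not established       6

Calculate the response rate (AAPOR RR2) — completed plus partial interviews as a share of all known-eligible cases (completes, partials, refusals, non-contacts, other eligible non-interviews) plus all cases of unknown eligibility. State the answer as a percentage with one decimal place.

No answer / not reached = 65 + 16 = 81
Unknown eligibility = 6 + 61 = 67
Not eligible = 82 + 9 = 91
Top: 258 + 27 = 285
Base: 258 + 27 + 70 + 81 + 16 + 67 = 519
RR2 = 285 / 519 = 0.5491

54.9%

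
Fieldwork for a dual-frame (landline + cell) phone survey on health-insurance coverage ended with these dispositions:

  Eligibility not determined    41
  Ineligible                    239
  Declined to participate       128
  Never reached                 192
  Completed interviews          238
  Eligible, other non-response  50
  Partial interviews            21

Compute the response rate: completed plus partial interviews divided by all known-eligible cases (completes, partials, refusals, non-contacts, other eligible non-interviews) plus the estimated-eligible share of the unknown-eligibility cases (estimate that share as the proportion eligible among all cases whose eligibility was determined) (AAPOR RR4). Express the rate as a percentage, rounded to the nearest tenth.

39.3%

Num = 238 + 21 = 259
Determined eligible = 238 + 21 + 128 + 192 + 50 = 629
e = 629 / (629 + 239) = 629 / 868 = 0.7247
Eligible share of unknowns = 0.7247 × 41 = 29.71
Base = 629 + 29.71 = 658.71
RR4 = 259 / 658.71 = 0.3932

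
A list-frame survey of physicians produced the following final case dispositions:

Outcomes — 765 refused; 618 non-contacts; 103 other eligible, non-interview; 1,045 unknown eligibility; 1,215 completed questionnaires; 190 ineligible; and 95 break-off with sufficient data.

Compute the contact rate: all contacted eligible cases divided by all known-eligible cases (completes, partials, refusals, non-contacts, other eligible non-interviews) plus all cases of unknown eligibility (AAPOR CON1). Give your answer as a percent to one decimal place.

Num: 1215 + 95 + 765 + 103 = 2178
Denom: 1215 + 95 + 765 + 618 + 103 + 1045 = 3841
CON1 = 2178 / 3841 = 0.5670

56.7%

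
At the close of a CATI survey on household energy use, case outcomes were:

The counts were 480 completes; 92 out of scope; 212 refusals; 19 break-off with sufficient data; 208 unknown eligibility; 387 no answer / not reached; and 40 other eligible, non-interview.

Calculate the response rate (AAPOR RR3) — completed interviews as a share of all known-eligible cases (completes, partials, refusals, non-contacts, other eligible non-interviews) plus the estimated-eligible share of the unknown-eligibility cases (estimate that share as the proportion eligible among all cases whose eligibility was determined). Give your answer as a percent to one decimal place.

Numerator: 480
Determined eligible: 480 + 19 + 212 + 387 + 40 = 1138
e = 1138 / (1138 + 92) = 1138 / 1230 = 0.9252
Estimated eligible among unknowns: 0.9252 × 208 = 192.44
Denominator: 1138 + 192.44 = 1330.44
RR3 = 480 / 1330.44 = 0.3608

36.1%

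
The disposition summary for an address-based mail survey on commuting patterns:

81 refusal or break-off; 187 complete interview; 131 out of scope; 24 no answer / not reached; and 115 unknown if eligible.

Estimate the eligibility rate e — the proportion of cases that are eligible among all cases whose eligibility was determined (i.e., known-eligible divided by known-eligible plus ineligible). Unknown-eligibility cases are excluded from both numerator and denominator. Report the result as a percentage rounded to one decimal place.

Known eligible: 187 + 81 + 24 = 292
e = 292 / (292 + 131) = 292 / 423 = 0.6903

69.0%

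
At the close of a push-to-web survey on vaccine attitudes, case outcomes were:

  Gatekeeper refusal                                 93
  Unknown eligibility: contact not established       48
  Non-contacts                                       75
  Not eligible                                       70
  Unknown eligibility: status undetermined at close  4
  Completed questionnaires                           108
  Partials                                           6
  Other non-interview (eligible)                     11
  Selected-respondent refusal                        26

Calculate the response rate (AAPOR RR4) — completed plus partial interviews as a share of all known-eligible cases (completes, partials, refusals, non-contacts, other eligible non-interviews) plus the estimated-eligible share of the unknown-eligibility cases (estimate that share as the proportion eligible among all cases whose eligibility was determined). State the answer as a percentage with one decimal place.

31.5%

Refusal or break-off = 93 + 26 = 119
Unknown if eligible = 48 + 4 = 52
Numerator = 108 + 6 = 114
Eligible (known) = 108 + 6 + 119 + 75 + 11 = 319
e = 319 / (319 + 70) = 319 / 389 = 0.8201
Estimated eligible among unknowns = 0.8201 × 52 = 42.65
Base = 319 + 42.65 = 361.65
RR4 = 114 / 361.65 = 0.3152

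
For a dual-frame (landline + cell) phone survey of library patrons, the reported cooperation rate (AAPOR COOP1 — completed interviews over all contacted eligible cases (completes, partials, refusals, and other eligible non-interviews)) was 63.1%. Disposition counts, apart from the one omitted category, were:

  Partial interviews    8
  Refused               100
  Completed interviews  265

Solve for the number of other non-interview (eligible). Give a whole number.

COOP1 = 265 / D = 0.631
D = 265 / 0.631 = 420.0
Remaining denominator categories sum to 373
other non-interview (eligible) = 420.0 − 373 ≈ 47

47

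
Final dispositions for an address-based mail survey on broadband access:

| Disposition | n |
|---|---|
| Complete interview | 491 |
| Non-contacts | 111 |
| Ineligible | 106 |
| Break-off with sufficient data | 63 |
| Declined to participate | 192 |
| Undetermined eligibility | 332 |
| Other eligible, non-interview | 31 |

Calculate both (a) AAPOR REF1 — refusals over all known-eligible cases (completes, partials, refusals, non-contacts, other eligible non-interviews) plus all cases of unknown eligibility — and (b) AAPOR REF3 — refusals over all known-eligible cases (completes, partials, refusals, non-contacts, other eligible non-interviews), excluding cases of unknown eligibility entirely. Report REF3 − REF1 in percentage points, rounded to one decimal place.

Numerator = 192
Denom = 491 + 63 + 192 + 111 + 31 + 332 = 1220
REF1 = 192 / 1220 = 0.1574
Denom = 491 + 63 + 192 + 111 + 31 = 888
REF3 = 192 / 888 = 0.2162
Difference = 21.62 − 15.74 = 5.88 percentage points

5.9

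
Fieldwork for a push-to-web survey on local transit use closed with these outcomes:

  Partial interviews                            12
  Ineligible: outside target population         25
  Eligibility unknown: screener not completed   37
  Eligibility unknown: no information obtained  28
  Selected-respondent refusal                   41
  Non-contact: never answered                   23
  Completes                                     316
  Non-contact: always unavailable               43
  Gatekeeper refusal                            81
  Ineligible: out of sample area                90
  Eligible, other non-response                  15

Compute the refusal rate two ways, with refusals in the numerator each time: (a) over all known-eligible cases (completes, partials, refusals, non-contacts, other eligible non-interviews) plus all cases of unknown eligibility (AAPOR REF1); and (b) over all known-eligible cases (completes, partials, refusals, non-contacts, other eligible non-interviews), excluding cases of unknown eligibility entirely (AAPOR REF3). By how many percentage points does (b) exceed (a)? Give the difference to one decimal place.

Refusal or break-off = 81 + 41 = 122
Never reached = 23 + 43 = 66
Unknown if eligible = 37 + 28 = 65
Out of scope = 25 + 90 = 115
Num: 122
Base: 316 + 12 + 122 + 66 + 15 + 65 = 596
REF1 = 122 / 596 = 0.2047
Base: 316 + 12 + 122 + 66 + 15 = 531
REF3 = 122 / 531 = 0.2298
Difference = 22.98 − 20.47 = 2.51 percentage points

2.5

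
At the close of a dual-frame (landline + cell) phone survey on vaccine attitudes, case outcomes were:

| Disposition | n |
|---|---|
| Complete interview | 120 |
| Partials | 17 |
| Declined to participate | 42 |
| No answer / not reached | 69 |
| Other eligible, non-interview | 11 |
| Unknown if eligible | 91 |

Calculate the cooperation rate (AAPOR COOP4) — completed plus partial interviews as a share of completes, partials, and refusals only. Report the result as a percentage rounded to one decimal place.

Numerator = 120 + 17 = 137
Denom = 120 + 17 + 42 = 179
COOP4 = 137 / 179 = 0.7654

76.5%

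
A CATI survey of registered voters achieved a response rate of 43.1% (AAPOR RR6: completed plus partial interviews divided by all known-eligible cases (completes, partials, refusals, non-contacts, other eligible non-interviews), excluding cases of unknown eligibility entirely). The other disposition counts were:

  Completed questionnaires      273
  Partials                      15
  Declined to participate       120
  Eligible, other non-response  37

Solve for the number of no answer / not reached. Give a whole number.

Top: 273 + 15 = 288
RR6 = 288 / D = 0.431
D = 288 / 0.431 = 668.2
Other denominator terms total 445
no answer / not reached = 668.2 − 445 ≈ 223

223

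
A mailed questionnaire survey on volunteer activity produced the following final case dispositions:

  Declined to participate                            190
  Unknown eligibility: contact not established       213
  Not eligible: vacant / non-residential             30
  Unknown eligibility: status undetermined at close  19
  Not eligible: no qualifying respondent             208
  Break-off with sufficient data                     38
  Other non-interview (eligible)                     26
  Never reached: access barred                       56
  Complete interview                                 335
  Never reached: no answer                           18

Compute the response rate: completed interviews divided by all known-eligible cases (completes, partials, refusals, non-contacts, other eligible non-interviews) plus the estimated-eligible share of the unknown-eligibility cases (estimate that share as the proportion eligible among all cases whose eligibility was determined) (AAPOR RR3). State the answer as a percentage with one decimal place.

Non-contacts = 18 + 56 = 74
Unknown eligibility = 213 + 19 = 232
Ineligible = 208 + 30 = 238
Num → 335
Determined eligible → 335 + 38 + 190 + 74 + 26 = 663
e = 663 / (663 + 238) = 663 / 901 = 0.7358
Estimated eligible among unknowns → 0.7358 × 232 = 170.71
Denominator → 663 + 170.71 = 833.71
RR3 = 335 / 833.71 = 0.4018

40.2%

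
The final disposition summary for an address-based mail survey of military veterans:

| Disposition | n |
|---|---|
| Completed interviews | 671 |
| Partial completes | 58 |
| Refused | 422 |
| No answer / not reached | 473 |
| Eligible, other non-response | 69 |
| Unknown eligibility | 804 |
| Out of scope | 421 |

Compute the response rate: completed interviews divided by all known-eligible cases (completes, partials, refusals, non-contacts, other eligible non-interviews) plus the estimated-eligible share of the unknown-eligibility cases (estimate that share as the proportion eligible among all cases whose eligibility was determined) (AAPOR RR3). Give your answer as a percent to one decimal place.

Numerator → 671
Eligible (known) → 671 + 58 + 422 + 473 + 69 = 1693
e = 1693 / (1693 + 421) = 1693 / 2114 = 0.8009
Eligible share of unknowns → 0.8009 × 804 = 643.92
Denominator → 1693 + 643.92 = 2336.92
RR3 = 671 / 2336.92 = 0.2871

28.7%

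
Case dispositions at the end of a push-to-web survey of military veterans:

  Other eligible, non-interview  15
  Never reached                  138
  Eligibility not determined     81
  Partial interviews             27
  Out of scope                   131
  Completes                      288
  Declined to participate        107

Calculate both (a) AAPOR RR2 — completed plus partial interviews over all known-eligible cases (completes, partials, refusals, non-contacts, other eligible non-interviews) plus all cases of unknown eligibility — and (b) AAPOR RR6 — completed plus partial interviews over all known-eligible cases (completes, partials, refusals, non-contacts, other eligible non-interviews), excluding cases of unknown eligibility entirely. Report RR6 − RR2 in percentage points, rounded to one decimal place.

6.8

Num = 288 + 27 = 315
Base = 288 + 27 + 107 + 138 + 15 + 81 = 656
RR2 = 315 / 656 = 0.4802
Base = 288 + 27 + 107 + 138 + 15 = 575
RR6 = 315 / 575 = 0.5478
Difference = 54.78 − 48.02 = 6.76 percentage points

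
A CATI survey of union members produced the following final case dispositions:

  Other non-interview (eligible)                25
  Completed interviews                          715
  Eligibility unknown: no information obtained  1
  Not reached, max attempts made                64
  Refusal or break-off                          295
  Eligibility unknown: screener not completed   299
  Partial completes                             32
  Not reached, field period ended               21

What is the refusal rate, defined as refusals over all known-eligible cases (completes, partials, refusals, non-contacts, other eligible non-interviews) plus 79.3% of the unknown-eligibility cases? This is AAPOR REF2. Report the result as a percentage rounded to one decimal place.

21.2%

Never reached = 21 + 64 = 85
Undetermined eligibility = 299 + 1 = 300
Num → 295
Known eligible → 715 + 32 + 295 + 85 + 25 = 1152
e × U → 0.7930 × 300 = 237.90
Base → 1152 + 237.90 = 1389.90
REF2 = 295 / 1389.90 = 0.2122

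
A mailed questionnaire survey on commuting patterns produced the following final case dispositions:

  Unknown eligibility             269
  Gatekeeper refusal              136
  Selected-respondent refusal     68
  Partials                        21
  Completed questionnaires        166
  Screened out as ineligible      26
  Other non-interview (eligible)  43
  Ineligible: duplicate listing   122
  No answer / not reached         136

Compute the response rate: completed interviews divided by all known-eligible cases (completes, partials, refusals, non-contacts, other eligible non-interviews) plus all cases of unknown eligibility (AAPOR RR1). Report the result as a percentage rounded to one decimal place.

19.8%

Refused = 136 + 68 = 204
Out of scope = 26 + 122 = 148
Numerator = 166
Denominator = 166 + 21 + 204 + 136 + 43 + 269 = 839
RR1 = 166 / 839 = 0.1979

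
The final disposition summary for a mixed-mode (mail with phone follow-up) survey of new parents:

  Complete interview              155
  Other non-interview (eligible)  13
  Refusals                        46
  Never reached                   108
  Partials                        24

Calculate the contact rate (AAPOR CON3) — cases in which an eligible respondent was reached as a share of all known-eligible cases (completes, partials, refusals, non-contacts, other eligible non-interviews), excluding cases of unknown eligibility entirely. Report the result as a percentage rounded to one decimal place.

68.8%

Top: 155 + 24 + 46 + 13 = 238
Denominator: 155 + 24 + 46 + 108 + 13 = 346
CON3 = 238 / 346 = 0.6879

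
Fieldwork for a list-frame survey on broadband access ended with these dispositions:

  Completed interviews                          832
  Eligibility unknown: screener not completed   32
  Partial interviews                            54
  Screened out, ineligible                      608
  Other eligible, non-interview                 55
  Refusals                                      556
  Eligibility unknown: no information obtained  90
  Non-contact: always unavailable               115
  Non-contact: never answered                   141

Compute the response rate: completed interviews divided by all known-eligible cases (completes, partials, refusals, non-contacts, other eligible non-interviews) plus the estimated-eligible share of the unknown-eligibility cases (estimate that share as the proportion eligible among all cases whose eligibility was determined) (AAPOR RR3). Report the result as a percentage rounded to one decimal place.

45.1%

No answer / not reached = 141 + 115 = 256
Undetermined eligibility = 32 + 90 = 122
Numerator → 832
Eligible (known) → 832 + 54 + 556 + 256 + 55 = 1753
e = 1753 / (1753 + 608) = 1753 / 2361 = 0.7425
Estimated eligible among unknowns → 0.7425 × 122 = 90.59
Denominator → 1753 + 90.59 = 1843.59
RR3 = 832 / 1843.59 = 0.4513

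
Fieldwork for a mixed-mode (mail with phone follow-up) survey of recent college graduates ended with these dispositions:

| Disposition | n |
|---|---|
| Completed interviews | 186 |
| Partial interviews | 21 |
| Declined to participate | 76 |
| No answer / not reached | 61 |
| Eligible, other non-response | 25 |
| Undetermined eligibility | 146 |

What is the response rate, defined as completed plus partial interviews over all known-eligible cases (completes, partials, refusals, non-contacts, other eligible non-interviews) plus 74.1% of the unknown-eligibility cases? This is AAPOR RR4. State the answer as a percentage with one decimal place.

Numerator = 186 + 21 = 207
Eligible (known) = 186 + 21 + 76 + 61 + 25 = 369
Estimated eligible among unknowns = 0.7410 × 146 = 108.19
Denom = 369 + 108.19 = 477.19
RR4 = 207 / 477.19 = 0.4338

43.4%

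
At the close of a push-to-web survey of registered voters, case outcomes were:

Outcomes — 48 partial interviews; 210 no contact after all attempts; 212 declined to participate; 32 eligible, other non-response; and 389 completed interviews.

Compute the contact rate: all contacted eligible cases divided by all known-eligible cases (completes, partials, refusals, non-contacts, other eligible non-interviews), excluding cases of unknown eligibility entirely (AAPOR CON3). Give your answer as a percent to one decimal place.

Num = 389 + 48 + 212 + 32 = 681
Denominator = 389 + 48 + 212 + 210 + 32 = 891
CON3 = 681 / 891 = 0.7643

76.4%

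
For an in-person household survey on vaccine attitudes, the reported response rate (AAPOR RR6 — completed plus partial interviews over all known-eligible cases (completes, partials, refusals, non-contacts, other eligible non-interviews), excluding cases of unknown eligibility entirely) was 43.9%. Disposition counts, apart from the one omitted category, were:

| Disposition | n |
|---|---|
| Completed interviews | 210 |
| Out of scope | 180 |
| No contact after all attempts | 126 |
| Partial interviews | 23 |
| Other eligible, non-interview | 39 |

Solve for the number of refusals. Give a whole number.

133

Num → 210 + 23 = 233
RR6 = 233 / D = 0.439
D = 233 / 0.439 = 530.8
Remaining denominator categories sum to 398
refusals = 530.8 − 398 ≈ 133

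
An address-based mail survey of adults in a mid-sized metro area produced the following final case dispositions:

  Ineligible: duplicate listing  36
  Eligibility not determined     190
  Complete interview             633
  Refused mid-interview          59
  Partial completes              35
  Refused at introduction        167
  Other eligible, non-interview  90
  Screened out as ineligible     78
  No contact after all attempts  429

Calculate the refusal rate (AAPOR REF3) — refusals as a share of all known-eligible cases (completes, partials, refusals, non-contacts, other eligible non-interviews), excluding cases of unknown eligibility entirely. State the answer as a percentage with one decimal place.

Refused = 167 + 59 = 226
Screened out, ineligible = 78 + 36 = 114
Top → 226
Denom → 633 + 35 + 226 + 429 + 90 = 1413
REF3 = 226 / 1413 = 0.1599

16.0%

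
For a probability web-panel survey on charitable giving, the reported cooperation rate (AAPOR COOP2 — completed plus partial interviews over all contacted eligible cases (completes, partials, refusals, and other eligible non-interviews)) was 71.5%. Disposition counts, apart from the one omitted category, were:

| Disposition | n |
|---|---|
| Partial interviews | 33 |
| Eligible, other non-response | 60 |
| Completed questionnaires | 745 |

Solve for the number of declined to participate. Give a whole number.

250

Num: 745 + 33 = 778
COOP2 = 778 / D = 0.715
D = 778 / 0.715 = 1088.1
Remaining denominator categories sum to 838
declined to participate = 1088.1 − 838 ≈ 250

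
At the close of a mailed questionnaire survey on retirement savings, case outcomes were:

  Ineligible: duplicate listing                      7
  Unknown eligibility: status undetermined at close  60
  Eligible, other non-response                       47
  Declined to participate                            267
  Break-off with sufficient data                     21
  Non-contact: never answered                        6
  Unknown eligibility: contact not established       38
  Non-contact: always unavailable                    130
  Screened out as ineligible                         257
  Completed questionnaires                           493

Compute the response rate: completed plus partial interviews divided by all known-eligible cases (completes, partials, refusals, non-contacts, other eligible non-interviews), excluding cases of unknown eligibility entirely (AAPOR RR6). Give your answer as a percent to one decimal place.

Non-contacts = 6 + 130 = 136
Unknown if eligible = 38 + 60 = 98
Ineligible = 257 + 7 = 264
Numerator: 493 + 21 = 514
Denominator: 493 + 21 + 267 + 136 + 47 = 964
RR6 = 514 / 964 = 0.5332

53.3%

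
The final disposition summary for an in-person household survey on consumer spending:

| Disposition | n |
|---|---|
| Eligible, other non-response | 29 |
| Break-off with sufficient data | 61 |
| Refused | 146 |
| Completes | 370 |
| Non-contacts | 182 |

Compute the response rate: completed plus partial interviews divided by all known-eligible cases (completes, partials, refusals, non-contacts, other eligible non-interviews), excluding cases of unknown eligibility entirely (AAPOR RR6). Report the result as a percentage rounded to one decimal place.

54.7%

Numerator = 370 + 61 = 431
Denom = 370 + 61 + 146 + 182 + 29 = 788
RR6 = 431 / 788 = 0.5470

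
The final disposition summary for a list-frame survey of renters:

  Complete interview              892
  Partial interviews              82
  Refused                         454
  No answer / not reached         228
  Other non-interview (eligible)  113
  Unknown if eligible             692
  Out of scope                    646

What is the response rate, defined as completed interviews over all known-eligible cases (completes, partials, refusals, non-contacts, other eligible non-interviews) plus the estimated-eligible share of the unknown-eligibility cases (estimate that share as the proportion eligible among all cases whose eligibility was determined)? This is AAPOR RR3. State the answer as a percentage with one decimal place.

39.2%

Top = 892
Known eligible = 892 + 82 + 454 + 228 + 113 = 1769
e = 1769 / (1769 + 646) = 1769 / 2415 = 0.7325
Estimated eligible among unknowns = 0.7325 × 692 = 506.89
Denom = 1769 + 506.89 = 2275.89
RR3 = 892 / 2275.89 = 0.3919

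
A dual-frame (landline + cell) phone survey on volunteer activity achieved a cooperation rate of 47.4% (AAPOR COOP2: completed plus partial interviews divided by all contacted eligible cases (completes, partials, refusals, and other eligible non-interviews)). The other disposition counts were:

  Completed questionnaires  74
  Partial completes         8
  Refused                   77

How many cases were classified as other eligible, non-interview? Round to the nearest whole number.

14

Top → 74 + 8 = 82
COOP2 = 82 / D = 0.474
D = 82 / 0.474 = 173.0
Other denominator terms total 159
other eligible, non-interview = 173.0 − 159 ≈ 14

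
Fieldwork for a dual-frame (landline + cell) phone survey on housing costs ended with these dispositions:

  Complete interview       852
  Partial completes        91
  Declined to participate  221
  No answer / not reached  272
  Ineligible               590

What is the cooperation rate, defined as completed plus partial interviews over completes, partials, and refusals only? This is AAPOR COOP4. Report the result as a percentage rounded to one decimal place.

81.0%

Num = 852 + 91 = 943
Base = 852 + 91 + 221 = 1164
COOP4 = 943 / 1164 = 0.8101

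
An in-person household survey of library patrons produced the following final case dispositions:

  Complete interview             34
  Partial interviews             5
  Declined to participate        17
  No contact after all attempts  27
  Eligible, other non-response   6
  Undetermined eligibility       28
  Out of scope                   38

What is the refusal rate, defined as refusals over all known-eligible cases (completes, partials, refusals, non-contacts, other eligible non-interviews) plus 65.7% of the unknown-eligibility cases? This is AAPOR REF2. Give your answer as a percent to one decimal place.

15.8%

Num → 17
Determined eligible → 34 + 5 + 17 + 27 + 6 = 89
Estimated eligible among unknowns → 0.6570 × 28 = 18.40
Base → 89 + 18.40 = 107.40
REF2 = 17 / 107.40 = 0.1583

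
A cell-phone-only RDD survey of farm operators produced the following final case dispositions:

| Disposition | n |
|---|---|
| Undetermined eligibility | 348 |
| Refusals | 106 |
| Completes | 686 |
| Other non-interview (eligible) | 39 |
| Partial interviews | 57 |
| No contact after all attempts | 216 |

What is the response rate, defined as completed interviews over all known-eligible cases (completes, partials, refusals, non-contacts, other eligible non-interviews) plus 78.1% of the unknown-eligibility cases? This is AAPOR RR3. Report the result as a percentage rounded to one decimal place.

49.9%

Numerator: 686
Determined eligible: 686 + 57 + 106 + 216 + 39 = 1104
e × U: 0.7810 × 348 = 271.79
Denominator: 1104 + 271.79 = 1375.79
RR3 = 686 / 1375.79 = 0.4986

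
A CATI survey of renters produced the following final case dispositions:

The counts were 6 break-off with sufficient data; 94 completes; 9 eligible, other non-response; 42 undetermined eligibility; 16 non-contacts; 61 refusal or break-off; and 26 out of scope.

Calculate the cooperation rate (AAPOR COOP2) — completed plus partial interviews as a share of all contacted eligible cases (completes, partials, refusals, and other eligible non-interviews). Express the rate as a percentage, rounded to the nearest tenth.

58.8%

Numerator → 94 + 6 = 100
Denom → 94 + 6 + 61 + 9 = 170
COOP2 = 100 / 170 = 0.5882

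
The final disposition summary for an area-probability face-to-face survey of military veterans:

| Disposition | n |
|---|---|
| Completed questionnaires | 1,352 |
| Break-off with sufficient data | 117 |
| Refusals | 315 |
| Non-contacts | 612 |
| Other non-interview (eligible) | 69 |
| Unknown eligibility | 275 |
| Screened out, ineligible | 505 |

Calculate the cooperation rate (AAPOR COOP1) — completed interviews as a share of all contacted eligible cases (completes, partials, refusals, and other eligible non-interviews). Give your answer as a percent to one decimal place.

Top → 1352
Denominator → 1352 + 117 + 315 + 69 = 1853
COOP1 = 1352 / 1853 = 0.7296

73.0%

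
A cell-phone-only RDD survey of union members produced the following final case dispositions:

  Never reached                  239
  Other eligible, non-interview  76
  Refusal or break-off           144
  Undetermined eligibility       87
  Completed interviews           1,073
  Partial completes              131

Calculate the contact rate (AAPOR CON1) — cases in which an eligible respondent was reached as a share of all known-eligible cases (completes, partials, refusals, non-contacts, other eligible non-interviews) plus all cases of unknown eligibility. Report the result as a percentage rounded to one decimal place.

Top = 1073 + 131 + 144 + 76 = 1424
Base = 1073 + 131 + 144 + 239 + 76 + 87 = 1750
CON1 = 1424 / 1750 = 0.8137

81.4%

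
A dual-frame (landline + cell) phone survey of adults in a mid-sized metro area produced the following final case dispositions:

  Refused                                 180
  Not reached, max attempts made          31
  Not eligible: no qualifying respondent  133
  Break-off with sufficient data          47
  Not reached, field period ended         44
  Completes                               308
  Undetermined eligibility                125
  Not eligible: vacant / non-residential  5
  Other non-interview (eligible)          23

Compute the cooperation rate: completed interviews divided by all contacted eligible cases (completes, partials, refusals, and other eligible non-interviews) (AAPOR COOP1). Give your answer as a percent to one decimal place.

No answer / not reached = 44 + 31 = 75
Not eligible = 133 + 5 = 138
Num = 308
Denominator = 308 + 47 + 180 + 23 = 558
COOP1 = 308 / 558 = 0.5520

55.2%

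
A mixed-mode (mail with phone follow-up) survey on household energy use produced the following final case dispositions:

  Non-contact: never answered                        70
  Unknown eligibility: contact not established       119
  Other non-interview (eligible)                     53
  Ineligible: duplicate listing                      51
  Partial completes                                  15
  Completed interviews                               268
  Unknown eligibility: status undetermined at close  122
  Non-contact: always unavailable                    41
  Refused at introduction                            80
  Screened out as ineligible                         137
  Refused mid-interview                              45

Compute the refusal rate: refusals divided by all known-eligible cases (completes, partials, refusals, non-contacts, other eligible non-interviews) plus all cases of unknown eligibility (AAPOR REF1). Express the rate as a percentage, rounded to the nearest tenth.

Declined to participate = 80 + 45 = 125
No answer / not reached = 70 + 41 = 111
Unknown if eligible = 119 + 122 = 241
Not eligible = 137 + 51 = 188
Top = 125
Denom = 268 + 15 + 125 + 111 + 53 + 241 = 813
REF1 = 125 / 813 = 0.1538

15.4%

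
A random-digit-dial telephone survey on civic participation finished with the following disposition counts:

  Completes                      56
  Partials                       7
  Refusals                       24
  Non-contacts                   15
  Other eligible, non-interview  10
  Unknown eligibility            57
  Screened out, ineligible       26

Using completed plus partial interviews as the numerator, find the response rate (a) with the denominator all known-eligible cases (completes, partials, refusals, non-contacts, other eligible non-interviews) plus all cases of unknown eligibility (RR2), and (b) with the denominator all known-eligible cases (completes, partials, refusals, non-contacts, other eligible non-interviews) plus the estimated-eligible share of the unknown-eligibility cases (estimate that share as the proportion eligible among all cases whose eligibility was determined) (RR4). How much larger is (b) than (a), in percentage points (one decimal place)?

Numerator → 56 + 7 = 63
Base → 56 + 7 + 24 + 15 + 10 + 57 = 169
RR2 = 63 / 169 = 0.3728
Eligible (known) → 56 + 7 + 24 + 15 + 10 = 112
e = 112 / (112 + 26) = 112 / 138 = 0.8116
Eligible share of unknowns → 0.8116 × 57 = 46.26
Base → 112 + 46.26 = 158.26
RR4 = 63 / 158.26 = 0.3981
Difference = 39.81 − 37.28 = 2.53 percentage points

2.5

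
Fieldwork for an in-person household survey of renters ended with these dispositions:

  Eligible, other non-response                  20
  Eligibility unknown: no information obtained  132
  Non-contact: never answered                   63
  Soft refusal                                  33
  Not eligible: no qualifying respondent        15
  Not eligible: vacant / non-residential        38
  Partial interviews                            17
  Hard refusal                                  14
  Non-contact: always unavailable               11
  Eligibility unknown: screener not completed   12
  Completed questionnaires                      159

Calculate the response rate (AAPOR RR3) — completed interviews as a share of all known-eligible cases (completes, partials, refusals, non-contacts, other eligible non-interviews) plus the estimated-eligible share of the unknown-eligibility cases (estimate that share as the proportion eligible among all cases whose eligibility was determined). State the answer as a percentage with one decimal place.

36.1%

Declined to participate = 14 + 33 = 47
No contact after all attempts = 63 + 11 = 74
Undetermined eligibility = 12 + 132 = 144
Ineligible = 15 + 38 = 53
Top = 159
Eligible (known) = 159 + 17 + 47 + 74 + 20 = 317
e = 317 / (317 + 53) = 317 / 370 = 0.8568
e × U = 0.8568 × 144 = 123.38
Base = 317 + 123.38 = 440.38
RR3 = 159 / 440.38 = 0.3611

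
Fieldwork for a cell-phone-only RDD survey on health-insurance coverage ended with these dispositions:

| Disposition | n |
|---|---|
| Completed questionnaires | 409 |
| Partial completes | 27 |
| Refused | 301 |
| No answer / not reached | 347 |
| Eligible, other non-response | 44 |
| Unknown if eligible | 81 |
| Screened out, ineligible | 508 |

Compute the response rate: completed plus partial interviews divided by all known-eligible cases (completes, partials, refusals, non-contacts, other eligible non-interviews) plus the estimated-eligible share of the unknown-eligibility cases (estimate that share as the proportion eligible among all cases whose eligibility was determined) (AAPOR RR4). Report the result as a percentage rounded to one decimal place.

Top = 409 + 27 = 436
Eligible (known) = 409 + 27 + 301 + 347 + 44 = 1128
e = 1128 / (1128 + 508) = 1128 / 1636 = 0.6895
e × U = 0.6895 × 81 = 55.85
Denominator = 1128 + 55.85 = 1183.85
RR4 = 436 / 1183.85 = 0.3683

36.8%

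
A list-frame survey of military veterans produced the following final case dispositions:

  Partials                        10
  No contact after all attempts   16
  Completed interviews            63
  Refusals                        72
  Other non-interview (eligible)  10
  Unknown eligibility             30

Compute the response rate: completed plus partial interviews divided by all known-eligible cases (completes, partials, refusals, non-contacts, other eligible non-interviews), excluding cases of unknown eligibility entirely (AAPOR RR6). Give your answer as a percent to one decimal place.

42.7%

Num: 63 + 10 = 73
Denominator: 63 + 10 + 72 + 16 + 10 = 171
RR6 = 73 / 171 = 0.4269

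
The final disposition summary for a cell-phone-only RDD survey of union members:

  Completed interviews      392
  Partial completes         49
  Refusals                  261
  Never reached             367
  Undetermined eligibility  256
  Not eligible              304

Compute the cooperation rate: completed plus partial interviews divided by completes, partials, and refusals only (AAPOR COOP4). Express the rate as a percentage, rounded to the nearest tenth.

Num → 392 + 49 = 441
Denom → 392 + 49 + 261 = 702
COOP4 = 441 / 702 = 0.6282

62.8%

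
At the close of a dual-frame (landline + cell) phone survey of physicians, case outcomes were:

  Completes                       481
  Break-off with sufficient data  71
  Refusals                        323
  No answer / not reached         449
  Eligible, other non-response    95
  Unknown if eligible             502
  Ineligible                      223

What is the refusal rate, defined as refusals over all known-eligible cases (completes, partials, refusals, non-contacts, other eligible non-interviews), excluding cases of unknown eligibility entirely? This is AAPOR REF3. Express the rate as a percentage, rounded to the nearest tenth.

22.8%

Num: 323
Denominator: 481 + 71 + 323 + 449 + 95 = 1419
REF3 = 323 / 1419 = 0.2276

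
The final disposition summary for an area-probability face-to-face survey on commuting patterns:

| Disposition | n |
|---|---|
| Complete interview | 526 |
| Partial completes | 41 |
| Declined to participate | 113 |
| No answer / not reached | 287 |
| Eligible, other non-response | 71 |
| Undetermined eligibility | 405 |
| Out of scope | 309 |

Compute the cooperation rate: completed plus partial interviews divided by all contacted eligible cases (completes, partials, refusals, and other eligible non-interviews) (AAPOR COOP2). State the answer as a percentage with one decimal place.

Num → 526 + 41 = 567
Denominator → 526 + 41 + 113 + 71 = 751
COOP2 = 567 / 751 = 0.7550

75.5%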